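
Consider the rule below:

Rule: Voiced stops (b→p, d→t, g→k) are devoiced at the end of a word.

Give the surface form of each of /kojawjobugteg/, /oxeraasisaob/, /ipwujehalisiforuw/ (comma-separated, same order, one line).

/kojawjobugteg/: /g/ is a voiced stop in word-final position, so it devoices to [k]. → [kojawjobugtek].
/oxeraasisaob/: /b/ is a voiced stop in word-final position, so it devoices to [p]. → [oxeraasisaop].
/ipwujehalisiforuw/: the rule's environment is not met; surfaces unchanged as [ipwujehalisiforuw].

kojawjobugtek, oxeraasisaop, ipwujehalisiforuw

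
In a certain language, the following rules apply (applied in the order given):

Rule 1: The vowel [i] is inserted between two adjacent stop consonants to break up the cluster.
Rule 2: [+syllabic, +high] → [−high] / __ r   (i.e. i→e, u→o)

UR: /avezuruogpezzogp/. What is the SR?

avezoruogipezzogip

Rule 1 (stop-cluster i-epenthesis): /g/ and /p/ form a stop–stop cluster, so [i] is inserted between them. /g/ and /p/ form a stop–stop cluster, so [i] is inserted between them. /avezuruogpezzogp/ → avezuruogipezzogip.
Rule 2 (pre-rhotic lowering): /u/ is a high vowel immediately before /r/, so it lowers to [o]. /avezuruogipezzogip/ → avezoruogipezzogip.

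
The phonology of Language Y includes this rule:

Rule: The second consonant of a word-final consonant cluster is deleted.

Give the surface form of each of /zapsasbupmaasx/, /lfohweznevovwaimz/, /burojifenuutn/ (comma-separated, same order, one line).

/zapsasbupmaasx/: /x/ is the second consonant of a word-final cluster /sx/, so it deletes. → [zapsasbupmaas].
/lfohweznevovwaimz/: /z/ is the second consonant of a word-final cluster /mz/, so it deletes. → [lfohweznevovwaim].
/burojifenuutn/: /n/ is the second consonant of a word-final cluster /tn/, so it deletes. → [burojifenuut].

zapsasbupmaas, lfohweznevovwaim, burojifenuut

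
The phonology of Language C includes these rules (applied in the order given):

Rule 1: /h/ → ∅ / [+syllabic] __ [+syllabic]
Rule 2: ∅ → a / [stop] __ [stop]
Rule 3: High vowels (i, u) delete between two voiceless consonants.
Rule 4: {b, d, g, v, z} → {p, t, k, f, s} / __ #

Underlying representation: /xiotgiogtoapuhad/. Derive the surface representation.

Rule 1 (intervocalic h-deletion): /h/ occurs between vowels /u/ and /a/, so it deletes. /xiotgiogtoapuhad/ → xiotgiogtoapuad.
Rule 2 (stop-cluster a-epenthesis): /t/ and /g/ form a stop–stop cluster, so [a] is inserted between them. /g/ and /t/ form a stop–stop cluster, so [a] is inserted between them. /xiotgiogtoapuad/ → xiotagiogatoapuad.
Rule 3 (high vowel syncope): no segment meets the environment; /xiotagiogatoapuad/ is unchanged.
Rule 4 (final devoicing): /d/ is a voiced obstruent in word-final position, so it devoices to [t]. /xiotagiogatoapuad/ → xiotagiogatoapuat.

xiotagiogatoapuat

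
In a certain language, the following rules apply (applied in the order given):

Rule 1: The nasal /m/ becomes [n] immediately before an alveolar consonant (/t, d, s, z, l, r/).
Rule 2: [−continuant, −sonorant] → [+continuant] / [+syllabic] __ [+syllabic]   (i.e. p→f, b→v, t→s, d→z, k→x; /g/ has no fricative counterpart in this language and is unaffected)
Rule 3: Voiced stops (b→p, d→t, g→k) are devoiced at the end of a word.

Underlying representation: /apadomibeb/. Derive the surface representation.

Rule 1 (nasal place assimilation): no segment meets the environment; /apadomibeb/ is unchanged.
Rule 2 (intervocalic spirantization): /p/ is a stop between vowels /a/ and /a/, so it spirantizes to the fricative [f]. /d/ is a stop between vowels /a/ and /o/, so it spirantizes to the fricative [z]. /b/ is a stop between vowels /i/ and /e/, so it spirantizes to the fricative [v]. /apadomibeb/ → afazomiveb.
Rule 3 (final devoicing): /b/ is a voiced stop in word-final position, so it devoices to [p]. /afazomiveb/ → afazomivep.

afazomivep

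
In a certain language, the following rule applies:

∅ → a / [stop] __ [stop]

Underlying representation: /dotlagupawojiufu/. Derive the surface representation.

No segment of /dotlagupawojiufu/ meets the structural description of the rule, so the form surfaces unchanged.

dotlagupawojiufu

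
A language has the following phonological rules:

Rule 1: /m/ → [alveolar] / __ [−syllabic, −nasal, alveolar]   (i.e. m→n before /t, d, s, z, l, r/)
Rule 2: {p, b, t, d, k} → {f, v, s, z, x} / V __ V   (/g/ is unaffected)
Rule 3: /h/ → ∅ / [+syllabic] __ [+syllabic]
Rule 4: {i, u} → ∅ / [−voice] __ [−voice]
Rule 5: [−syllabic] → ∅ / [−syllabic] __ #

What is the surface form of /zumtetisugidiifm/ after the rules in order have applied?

zuntessugiziif

Rule 1 (nasal place assimilation): /m/ precedes the alveolar consonant /t/, so it assimilates in place to [n]. /zumtetisugidiifm/ → zuntetisugidiifm.
Rule 2 (intervocalic spirantization): /t/ is a stop between vowels /e/ and /i/, so it spirantizes to the fricative [s]. /d/ is a stop between vowels /i/ and /i/, so it spirantizes to the fricative [z]. /zuntetisugidiifm/ → zuntesisugiziifm.
Rule 3 (intervocalic h-deletion): no segment meets the environment; /zuntesisugiziifm/ is unchanged.
Rule 4 (high vowel syncope): /i/ is a high vowel flanked by voiceless consonants /s/ and /s/, so it deletes. /zuntesisugiziifm/ → zuntessugiziifm.
Rule 5 (final cluster simplification): /m/ is the second consonant of a word-final cluster /fm/, so it deletes. /zuntessugiziifm/ → zuntessugiziif.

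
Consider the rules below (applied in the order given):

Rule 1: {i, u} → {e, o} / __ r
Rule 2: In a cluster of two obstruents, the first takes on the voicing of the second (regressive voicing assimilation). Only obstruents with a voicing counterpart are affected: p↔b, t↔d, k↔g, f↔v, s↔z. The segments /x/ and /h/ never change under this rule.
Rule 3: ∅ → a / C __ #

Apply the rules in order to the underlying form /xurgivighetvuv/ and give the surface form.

xorgivikhedvuva

Rule 1 (pre-rhotic lowering): /u/ is a high vowel immediately before /r/, so it lowers to [o]. /xurgivighetvuv/ → xorgivighetvuv.
Rule 2 (regressive voicing assimilation): /g/ precedes the voiceless obstruent /h/, so it devoices to [k] by assimilation. /t/ precedes the voiced obstruent /v/, so it voices to [d] by assimilation. /xorgivighetvuv/ → xorgivikhedvuv.
Rule 3 (final a-epenthesis): the form ends in the consonant /v/, so [a] is inserted word-finally. /xorgivikhedvuv/ → xorgivikhedvuva.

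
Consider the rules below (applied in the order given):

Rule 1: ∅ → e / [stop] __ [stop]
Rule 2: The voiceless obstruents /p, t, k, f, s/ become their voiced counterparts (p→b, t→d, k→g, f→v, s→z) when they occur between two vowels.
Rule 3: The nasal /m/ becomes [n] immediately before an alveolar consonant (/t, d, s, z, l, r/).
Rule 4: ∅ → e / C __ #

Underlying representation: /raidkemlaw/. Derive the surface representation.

raidegenlawe

Rule 1 (stop-cluster e-epenthesis): /d/ and /k/ form a stop–stop cluster, so [e] is inserted between them. /raidkemlaw/ → raidekemlaw.
Rule 2 (intervocalic voicing): /k/ is a voiceless obstruent between vowels /e/ and /e/, so it voices to [g]. /raidekemlaw/ → raidegemlaw.
Rule 3 (nasal place assimilation): /m/ precedes the alveolar consonant /l/, so it assimilates in place to [n]. /raidegemlaw/ → raidegenlaw.
Rule 4 (final e-epenthesis): the form ends in the consonant /w/, so [e] is inserted word-finally. /raidegenlaw/ → raidegenlawe.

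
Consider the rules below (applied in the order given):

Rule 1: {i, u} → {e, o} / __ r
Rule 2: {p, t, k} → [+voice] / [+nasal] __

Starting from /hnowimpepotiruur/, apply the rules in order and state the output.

hnowimbepoteruor

Rule 1 (pre-rhotic lowering): /i/ is a high vowel immediately before /r/, so it lowers to [e]. /u/ is a high vowel immediately before /r/, so it lowers to [o]. /hnowimpepotiruur/ → hnowimpepoteruor.
Rule 2 (post-nasal voicing): /p/ is a voiceless stop immediately after the nasal /m/, so it voices to [b]. /hnowimpepoteruor/ → hnowimbepoteruor.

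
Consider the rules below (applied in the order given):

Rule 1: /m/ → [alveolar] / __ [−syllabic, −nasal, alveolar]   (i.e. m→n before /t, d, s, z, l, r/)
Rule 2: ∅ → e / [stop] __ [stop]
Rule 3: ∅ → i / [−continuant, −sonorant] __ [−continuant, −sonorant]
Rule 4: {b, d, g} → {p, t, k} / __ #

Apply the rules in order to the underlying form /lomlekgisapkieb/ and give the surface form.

lonlekegisapekiep

Rule 1 (nasal place assimilation): /m/ precedes the alveolar consonant /l/, so it assimilates in place to [n]. /lomlekgisapkieb/ → lonlekgisapkieb.
Rule 2 (stop-cluster e-epenthesis): /k/ and /g/ form a stop–stop cluster, so [e] is inserted between them. /p/ and /k/ form a stop–stop cluster, so [e] is inserted between them. /lonlekgisapkieb/ → lonlekegisapekieb.
Rule 3 (stop-cluster i-epenthesis): no segment meets the environment; /lonlekegisapekieb/ is unchanged.
Rule 4 (final devoicing): /b/ is a voiced stop in word-final position, so it devoices to [p]. /lonlekegisapekieb/ → lonlekegisapekiep.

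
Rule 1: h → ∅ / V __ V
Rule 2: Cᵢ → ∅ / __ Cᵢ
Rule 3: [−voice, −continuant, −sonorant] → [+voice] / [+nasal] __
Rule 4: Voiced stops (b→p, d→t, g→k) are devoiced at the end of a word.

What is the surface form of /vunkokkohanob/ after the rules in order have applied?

vungokoanop

Rule 1 (intervocalic h-deletion): /h/ occurs between vowels /o/ and /a/, so it deletes. /vunkokkohanob/ → vunkokkoanob.
Rule 2 (degemination): /kk/ is a geminate; the first /k/ deletes. /vunkokkoanob/ → vunkokoanob.
Rule 3 (post-nasal voicing): /k/ is a voiceless stop immediately after the nasal /n/, so it voices to [g]. /vunkokoanob/ → vungokoanob.
Rule 4 (final devoicing): /b/ is a voiced stop in word-final position, so it devoices to [p]. /vungokoanob/ → vungokoanop.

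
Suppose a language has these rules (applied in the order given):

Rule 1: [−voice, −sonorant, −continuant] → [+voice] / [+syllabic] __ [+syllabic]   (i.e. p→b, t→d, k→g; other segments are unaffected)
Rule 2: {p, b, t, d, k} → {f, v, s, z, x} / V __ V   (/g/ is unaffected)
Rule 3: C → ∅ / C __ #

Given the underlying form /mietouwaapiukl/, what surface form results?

miezouwaaviuk

Rule 1 (intervocalic voicing): /t/ is a voiceless stop between vowels /e/ and /o/, so it voices to [d]. /p/ is a voiceless stop between vowels /a/ and /i/, so it voices to [b]. /mietouwaapiukl/ → miedouwaabiukl.
Rule 2 (intervocalic spirantization): /d/ is a stop between vowels /e/ and /o/, so it spirantizes to the fricative [z]. /b/ is a stop between vowels /a/ and /i/, so it spirantizes to the fricative [v]. /miedouwaabiukl/ → miezouwaaviukl.
Rule 3 (final cluster simplification): /l/ is the second consonant of a word-final cluster /kl/, so it deletes. /miezouwaaviukl/ → miezouwaaviuk.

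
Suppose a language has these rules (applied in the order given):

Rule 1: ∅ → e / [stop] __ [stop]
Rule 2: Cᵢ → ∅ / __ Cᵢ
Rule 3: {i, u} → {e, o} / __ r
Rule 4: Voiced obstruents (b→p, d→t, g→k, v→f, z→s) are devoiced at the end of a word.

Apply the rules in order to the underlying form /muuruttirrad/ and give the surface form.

muoruteterat

Rule 1 (stop-cluster e-epenthesis): /t/ and /t/ form a stop–stop cluster, so [e] is inserted between them. /muuruttirrad/ → muurutetirrad.
Rule 2 (degemination): /rr/ is a geminate; the first /r/ deletes. /muurutetirrad/ → muurutetirad.
Rule 3 (pre-rhotic lowering): /u/ is a high vowel immediately before /r/, so it lowers to [o]. /i/ is a high vowel immediately before /r/, so it lowers to [e]. /muurutetirad/ → muoruteterad.
Rule 4 (final devoicing): /d/ is a voiced obstruent in word-final position, so it devoices to [t]. /muoruteterad/ → muoruteterat.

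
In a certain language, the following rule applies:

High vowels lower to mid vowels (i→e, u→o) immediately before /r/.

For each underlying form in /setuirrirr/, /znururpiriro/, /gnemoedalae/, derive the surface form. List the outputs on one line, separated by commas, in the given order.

/setuirrirr/: /i/ is a high vowel immediately before /r/, so it lowers to [e]. /i/ is a high vowel immediately before /r/, so it lowers to [e]. → [setuerrerr].
/znururpiriro/: /u/ is a high vowel immediately before /r/, so it lowers to [o]. /u/ is a high vowel immediately before /r/, so it lowers to [o]. /i/ is a high vowel immediately before /r/, so it lowers to [e]. /i/ is a high vowel immediately before /r/, so it lowers to [e]. → [znororperero].
/gnemoedalae/: the rule's environment is not met; surfaces unchanged as [gnemoedalae].

setuerrerr, znororperero, gnemoedalae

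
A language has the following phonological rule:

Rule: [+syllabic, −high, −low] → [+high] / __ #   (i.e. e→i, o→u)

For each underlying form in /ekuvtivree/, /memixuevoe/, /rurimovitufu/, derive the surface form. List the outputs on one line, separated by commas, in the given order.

ekuvtivrei, memixuevoi, rurimovitufu

/ekuvtivree/: /e/ is a mid vowel in word-final position, so it raises to [i]. → [ekuvtivrei].
/memixuevoe/: /e/ is a mid vowel in word-final position, so it raises to [i]. → [memixuevoi].
/rurimovitufu/: the rule's environment is not met; surfaces unchanged as [rurimovitufu].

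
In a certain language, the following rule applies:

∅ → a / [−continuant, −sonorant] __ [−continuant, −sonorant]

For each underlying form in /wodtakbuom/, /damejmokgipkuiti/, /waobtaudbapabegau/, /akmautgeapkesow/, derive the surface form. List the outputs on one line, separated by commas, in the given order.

wodatakabuom, damejmokagipakuiti, waobataudabapabegau, akmautageapakesow

/wodtakbuom/: /d/ and /t/ form a stop–stop cluster, so [a] is inserted between them. /k/ and /b/ form a stop–stop cluster, so [a] is inserted between them. → [wodatakabuom].
/damejmokgipkuiti/: /k/ and /g/ form a stop–stop cluster, so [a] is inserted between them. /p/ and /k/ form a stop–stop cluster, so [a] is inserted between them. → [damejmokagipakuiti].
/waobtaudbapabegau/: /b/ and /t/ form a stop–stop cluster, so [a] is inserted between them. /d/ and /b/ form a stop–stop cluster, so [a] is inserted between them. → [waobataudabapabegau].
/akmautgeapkesow/: /t/ and /g/ form a stop–stop cluster, so [a] is inserted between them. /p/ and /k/ form a stop–stop cluster, so [a] is inserted between them. → [akmautageapakesow].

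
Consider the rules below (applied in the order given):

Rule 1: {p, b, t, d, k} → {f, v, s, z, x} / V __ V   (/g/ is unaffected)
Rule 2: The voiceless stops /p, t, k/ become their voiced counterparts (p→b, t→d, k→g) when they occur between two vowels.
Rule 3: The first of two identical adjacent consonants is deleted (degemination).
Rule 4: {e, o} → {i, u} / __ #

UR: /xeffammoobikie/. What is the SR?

Rule 1 (intervocalic spirantization): /b/ is a stop between vowels /o/ and /i/, so it spirantizes to the fricative [v]. /k/ is a stop between vowels /i/ and /i/, so it spirantizes to the fricative [x]. /xeffammoobikie/ → xeffammoovixie.
Rule 2 (intervocalic voicing): no segment meets the environment; /xeffammoovixie/ is unchanged.
Rule 3 (degemination): /ff/ is a geminate; the first /f/ deletes. /mm/ is a geminate; the first /m/ deletes. /xeffammoovixie/ → xefamoovixie.
Rule 4 (final vowel raising): /e/ is a mid vowel in word-final position, so it raises to [i]. /xefamoovixie/ → xefamoovixii.

xefamoovixii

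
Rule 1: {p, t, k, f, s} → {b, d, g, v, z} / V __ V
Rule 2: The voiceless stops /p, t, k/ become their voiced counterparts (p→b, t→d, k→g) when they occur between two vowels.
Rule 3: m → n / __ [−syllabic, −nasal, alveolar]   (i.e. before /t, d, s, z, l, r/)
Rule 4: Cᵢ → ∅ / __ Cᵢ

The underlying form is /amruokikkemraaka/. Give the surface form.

anruogikenraaga

Rule 1 (intervocalic voicing): /k/ is a voiceless obstruent between vowels /o/ and /i/, so it voices to [g]. /k/ is a voiceless obstruent between vowels /a/ and /a/, so it voices to [g]. /amruokikkemraaka/ → amruogikkemraaga.
Rule 2 (intervocalic voicing): no segment meets the environment; /amruogikkemraaga/ is unchanged.
Rule 3 (nasal place assimilation): /m/ precedes the alveolar consonant /r/, so it assimilates in place to [n]. /m/ precedes the alveolar consonant /r/, so it assimilates in place to [n]. /amruogikkemraaga/ → anruogikkenraaga.
Rule 4 (degemination): /kk/ is a geminate; the first /k/ deletes. /anruogikkenraaga/ → anruogikenraaga.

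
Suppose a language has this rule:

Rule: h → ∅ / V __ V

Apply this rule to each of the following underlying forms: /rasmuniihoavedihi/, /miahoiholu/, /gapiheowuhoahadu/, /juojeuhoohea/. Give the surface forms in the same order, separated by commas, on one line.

rasmuniioavedii, miaoiolu, gapieowuoaadu, juojeuooea

/rasmuniihoavedihi/: /h/ occurs between vowels /i/ and /o/, so it deletes. /h/ occurs between vowels /i/ and /i/, so it deletes. → [rasmuniioavedii].
/miahoiholu/: /h/ occurs between vowels /a/ and /o/, so it deletes. /h/ occurs between vowels /i/ and /o/, so it deletes. → [miaoiolu].
/gapiheowuhoahadu/: /h/ occurs between vowels /i/ and /e/, so it deletes. /h/ occurs between vowels /u/ and /o/, so it deletes. /h/ occurs between vowels /a/ and /a/, so it deletes. → [gapieowuoaadu].
/juojeuhoohea/: /h/ occurs between vowels /u/ and /o/, so it deletes. /h/ occurs between vowels /o/ and /e/, so it deletes. → [juojeuooea].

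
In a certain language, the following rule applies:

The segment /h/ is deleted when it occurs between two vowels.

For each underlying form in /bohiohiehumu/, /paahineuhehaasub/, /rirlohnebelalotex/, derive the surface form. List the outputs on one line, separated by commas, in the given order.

/bohiohiehumu/: /h/ occurs between vowels /o/ and /i/, so it deletes. /h/ occurs between vowels /o/ and /i/, so it deletes. /h/ occurs between vowels /e/ and /u/, so it deletes. → [boioieumu].
/paahineuhehaasub/: /h/ occurs between vowels /a/ and /i/, so it deletes. /h/ occurs between vowels /u/ and /e/, so it deletes. /h/ occurs between vowels /e/ and /a/, so it deletes. → [paaineueaasub].
/rirlohnebelalotex/: the rule's environment is not met; surfaces unchanged as [rirlohnebelalotex].

boioieumu, paaineueaasub, rirlohnebelalotex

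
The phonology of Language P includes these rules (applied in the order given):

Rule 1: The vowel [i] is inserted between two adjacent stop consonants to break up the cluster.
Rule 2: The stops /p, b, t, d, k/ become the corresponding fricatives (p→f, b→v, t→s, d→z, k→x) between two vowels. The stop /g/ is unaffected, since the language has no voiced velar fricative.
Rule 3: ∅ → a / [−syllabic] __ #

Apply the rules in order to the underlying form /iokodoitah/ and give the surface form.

ioxozoisaha

Rule 1 (stop-cluster i-epenthesis): no segment meets the environment; /iokodoitah/ is unchanged.
Rule 2 (intervocalic spirantization): /k/ is a stop between vowels /o/ and /o/, so it spirantizes to the fricative [x]. /d/ is a stop between vowels /o/ and /o/, so it spirantizes to the fricative [z]. /t/ is a stop between vowels /i/ and /a/, so it spirantizes to the fricative [s]. /iokodoitah/ → ioxozoisah.
Rule 3 (final a-epenthesis): the form ends in the consonant /h/, so [a] is inserted word-finally. /ioxozoisah/ → ioxozoisaha.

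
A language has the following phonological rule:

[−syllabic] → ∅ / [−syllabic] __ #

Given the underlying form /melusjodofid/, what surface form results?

No segment of /melusjodofid/ meets the structural description of the rule, so the form surfaces unchanged.

melusjodofid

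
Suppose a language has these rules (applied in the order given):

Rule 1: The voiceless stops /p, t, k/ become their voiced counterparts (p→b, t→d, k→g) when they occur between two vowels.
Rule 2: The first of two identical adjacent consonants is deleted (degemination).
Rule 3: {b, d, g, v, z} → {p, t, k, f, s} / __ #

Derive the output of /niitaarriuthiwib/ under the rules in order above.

niidaariuthiwip

Rule 1 (intervocalic voicing): /t/ is a voiceless stop between vowels /i/ and /a/, so it voices to [d]. /niitaarriuthiwib/ → niidaarriuthiwib.
Rule 2 (degemination): /rr/ is a geminate; the first /r/ deletes. /niidaarriuthiwib/ → niidaariuthiwib.
Rule 3 (final devoicing): /b/ is a voiced obstruent in word-final position, so it devoices to [p]. /niidaariuthiwib/ → niidaariuthiwip.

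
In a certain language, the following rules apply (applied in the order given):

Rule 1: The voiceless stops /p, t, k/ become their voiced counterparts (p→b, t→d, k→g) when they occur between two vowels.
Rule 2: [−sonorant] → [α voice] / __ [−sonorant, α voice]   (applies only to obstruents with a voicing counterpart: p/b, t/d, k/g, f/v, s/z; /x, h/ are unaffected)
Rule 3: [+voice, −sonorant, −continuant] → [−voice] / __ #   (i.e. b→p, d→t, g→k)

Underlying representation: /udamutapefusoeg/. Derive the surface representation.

udamudabefusoek

Rule 1 (intervocalic voicing): /t/ is a voiceless stop between vowels /u/ and /a/, so it voices to [d]. /p/ is a voiceless stop between vowels /a/ and /e/, so it voices to [b]. /udamutapefusoeg/ → udamudabefusoeg.
Rule 2 (regressive voicing assimilation): no segment meets the environment; /udamudabefusoeg/ is unchanged.
Rule 3 (final devoicing): /g/ is a voiced stop in word-final position, so it devoices to [k]. /udamudabefusoeg/ → udamudabefusoek.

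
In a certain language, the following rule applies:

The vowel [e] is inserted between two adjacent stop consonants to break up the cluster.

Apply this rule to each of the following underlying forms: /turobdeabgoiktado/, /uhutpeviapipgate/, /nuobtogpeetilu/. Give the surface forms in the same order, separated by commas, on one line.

/turobdeabgoiktado/: /b/ and /d/ form a stop–stop cluster, so [e] is inserted between them. /b/ and /g/ form a stop–stop cluster, so [e] is inserted between them. /k/ and /t/ form a stop–stop cluster, so [e] is inserted between them. → [turobedeabegoiketado].
/uhutpeviapipgate/: /t/ and /p/ form a stop–stop cluster, so [e] is inserted between them. /p/ and /g/ form a stop–stop cluster, so [e] is inserted between them. → [uhutepeviapipegate].
/nuobtogpeetilu/: /b/ and /t/ form a stop–stop cluster, so [e] is inserted between them. /g/ and /p/ form a stop–stop cluster, so [e] is inserted between them. → [nuobetogepeetilu].

turobedeabegoiketado, uhutepeviapipegate, nuobetogepeetilu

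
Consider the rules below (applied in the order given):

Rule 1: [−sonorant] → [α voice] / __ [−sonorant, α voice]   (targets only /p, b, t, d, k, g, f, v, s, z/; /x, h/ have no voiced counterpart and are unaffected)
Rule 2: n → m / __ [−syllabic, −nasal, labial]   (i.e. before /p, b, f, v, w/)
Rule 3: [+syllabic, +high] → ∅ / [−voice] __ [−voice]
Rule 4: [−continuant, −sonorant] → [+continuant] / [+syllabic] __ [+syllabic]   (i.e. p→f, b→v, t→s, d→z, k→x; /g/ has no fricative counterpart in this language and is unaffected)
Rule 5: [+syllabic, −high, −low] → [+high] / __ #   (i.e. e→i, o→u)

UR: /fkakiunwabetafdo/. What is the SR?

fkaxiumwavesavdu

Rule 1 (regressive voicing assimilation): /f/ precedes the voiced obstruent /d/, so it voices to [v] by assimilation. /fkakiunwabetafdo/ → fkakiunwabetavdo.
Rule 2 (nasal place assimilation): /n/ precedes the labial consonant /w/, so it assimilates in place to [m]. /fkakiunwabetavdo/ → fkakiumwabetavdo.
Rule 3 (high vowel syncope): no segment meets the environment; /fkakiumwabetavdo/ is unchanged.
Rule 4 (intervocalic spirantization): /k/ is a stop between vowels /a/ and /i/, so it spirantizes to the fricative [x]. /b/ is a stop between vowels /a/ and /e/, so it spirantizes to the fricative [v]. /t/ is a stop between vowels /e/ and /a/, so it spirantizes to the fricative [s]. /fkakiumwabetavdo/ → fkaxiumwavesavdo.
Rule 5 (final vowel raising): /o/ is a mid vowel in word-final position, so it raises to [u]. /fkaxiumwavesavdo/ → fkaxiumwavesavdu.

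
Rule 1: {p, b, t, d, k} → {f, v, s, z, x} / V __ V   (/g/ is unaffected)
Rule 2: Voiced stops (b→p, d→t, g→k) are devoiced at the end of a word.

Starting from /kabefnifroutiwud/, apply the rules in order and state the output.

Rule 1 (intervocalic spirantization): /b/ is a stop between vowels /a/ and /e/, so it spirantizes to the fricative [v]. /t/ is a stop between vowels /u/ and /i/, so it spirantizes to the fricative [s]. /kabefnifroutiwud/ → kavefnifrousiwud.
Rule 2 (final devoicing): /d/ is a voiced stop in word-final position, so it devoices to [t]. /kavefnifrousiwud/ → kavefnifrousiwut.

kavefnifrousiwut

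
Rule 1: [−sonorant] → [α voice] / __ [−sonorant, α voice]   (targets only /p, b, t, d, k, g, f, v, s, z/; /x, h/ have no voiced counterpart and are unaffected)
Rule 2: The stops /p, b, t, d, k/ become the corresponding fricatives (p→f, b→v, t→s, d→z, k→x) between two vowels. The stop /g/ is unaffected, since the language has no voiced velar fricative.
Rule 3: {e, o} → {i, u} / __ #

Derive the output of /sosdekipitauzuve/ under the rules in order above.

Rule 1 (regressive voicing assimilation): /s/ precedes the voiced obstruent /d/, so it voices to [z] by assimilation. /sosdekipitauzuve/ → sozdekipitauzuve.
Rule 2 (intervocalic spirantization): /k/ is a stop between vowels /e/ and /i/, so it spirantizes to the fricative [x]. /p/ is a stop between vowels /i/ and /i/, so it spirantizes to the fricative [f]. /t/ is a stop between vowels /i/ and /a/, so it spirantizes to the fricative [s]. /sozdekipitauzuve/ → sozdexifisauzuve.
Rule 3 (final vowel raising): /e/ is a mid vowel in word-final position, so it raises to [i]. /sozdexifisauzuve/ → sozdexifisauzuvi.

sozdexifisauzuvi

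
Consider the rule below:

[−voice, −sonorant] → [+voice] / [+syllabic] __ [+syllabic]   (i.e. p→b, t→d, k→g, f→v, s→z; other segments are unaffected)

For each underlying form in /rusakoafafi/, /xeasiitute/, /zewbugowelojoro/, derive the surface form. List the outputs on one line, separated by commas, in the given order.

ruzagoavavi, xeaziidude, zewbugowelojoro

/rusakoafafi/: /s/ is a voiceless obstruent between vowels /u/ and /a/, so it voices to [z]. /k/ is a voiceless obstruent between vowels /a/ and /o/, so it voices to [g]. /f/ is a voiceless obstruent between vowels /a/ and /a/, so it voices to [v]. /f/ is a voiceless obstruent between vowels /a/ and /i/, so it voices to [v]. → [ruzagoavavi].
/xeasiitute/: /s/ is a voiceless obstruent between vowels /a/ and /i/, so it voices to [z]. /t/ is a voiceless obstruent between vowels /i/ and /u/, so it voices to [d]. /t/ is a voiceless obstruent between vowels /u/ and /e/, so it voices to [d]. → [xeaziidude].
/zewbugowelojoro/: the rule's environment is not met; surfaces unchanged as [zewbugowelojoro].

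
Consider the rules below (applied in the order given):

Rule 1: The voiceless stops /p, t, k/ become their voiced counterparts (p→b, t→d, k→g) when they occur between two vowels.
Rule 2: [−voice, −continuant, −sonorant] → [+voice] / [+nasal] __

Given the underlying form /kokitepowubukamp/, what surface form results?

kogidebowubugamb

Rule 1 (intervocalic voicing): /k/ is a voiceless stop between vowels /o/ and /i/, so it voices to [g]. /t/ is a voiceless stop between vowels /i/ and /e/, so it voices to [d]. /p/ is a voiceless stop between vowels /e/ and /o/, so it voices to [b]. /k/ is a voiceless stop between vowels /u/ and /a/, so it voices to [g]. /kokitepowubukamp/ → kogidebowubugamp.
Rule 2 (post-nasal voicing): /p/ is a voiceless stop immediately after the nasal /m/, so it voices to [b]. /kogidebowubugamp/ → kogidebowubugamb.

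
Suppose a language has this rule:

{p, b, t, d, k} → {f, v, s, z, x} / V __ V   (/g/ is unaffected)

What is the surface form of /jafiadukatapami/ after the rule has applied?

jafiazuxasafami

/d/ is a stop between vowels /a/ and /u/, so it spirantizes to the fricative [z].
/k/ is a stop between vowels /u/ and /a/, so it spirantizes to the fricative [x].
/t/ is a stop between vowels /a/ and /a/, so it spirantizes to the fricative [s].
/p/ is a stop between vowels /a/ and /a/, so it spirantizes to the fricative [f].
Surface form: [jafiazuxasafami].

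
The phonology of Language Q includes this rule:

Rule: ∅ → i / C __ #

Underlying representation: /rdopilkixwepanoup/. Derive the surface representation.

rdopilkixwepanoupi

the form ends in the consonant /p/, so [i] is inserted word-finally.
Surface form: [rdopilkixwepanoupi].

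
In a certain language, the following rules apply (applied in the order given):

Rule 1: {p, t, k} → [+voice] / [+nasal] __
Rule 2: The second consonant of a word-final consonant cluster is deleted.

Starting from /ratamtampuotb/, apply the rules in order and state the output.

ratamdambuot

Rule 1 (post-nasal voicing): /t/ is a voiceless stop immediately after the nasal /m/, so it voices to [d]. /p/ is a voiceless stop immediately after the nasal /m/, so it voices to [b]. /ratamtampuotb/ → ratamdambuotb.
Rule 2 (final cluster simplification): /b/ is the second consonant of a word-final cluster /tb/, so it deletes. /ratamdambuotb/ → ratamdambuot.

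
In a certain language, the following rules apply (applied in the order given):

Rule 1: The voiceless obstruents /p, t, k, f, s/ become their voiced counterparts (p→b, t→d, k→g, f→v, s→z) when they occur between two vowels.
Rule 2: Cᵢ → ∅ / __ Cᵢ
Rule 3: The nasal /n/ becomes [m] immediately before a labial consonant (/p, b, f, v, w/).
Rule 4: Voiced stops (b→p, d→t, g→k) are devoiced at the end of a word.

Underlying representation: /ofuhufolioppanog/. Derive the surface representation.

ovuhuvoliopanok

Rule 1 (intervocalic voicing): /f/ is a voiceless obstruent between vowels /o/ and /u/, so it voices to [v]. /f/ is a voiceless obstruent between vowels /u/ and /o/, so it voices to [v]. /ofuhufolioppanog/ → ovuhuvolioppanog.
Rule 2 (degemination): /pp/ is a geminate; the first /p/ deletes. /ovuhuvolioppanog/ → ovuhuvoliopanog.
Rule 3 (nasal place assimilation): no segment meets the environment; /ovuhuvoliopanog/ is unchanged.
Rule 4 (final devoicing): /g/ is a voiced stop in word-final position, so it devoices to [k]. /ovuhuvoliopanog/ → ovuhuvoliopanok.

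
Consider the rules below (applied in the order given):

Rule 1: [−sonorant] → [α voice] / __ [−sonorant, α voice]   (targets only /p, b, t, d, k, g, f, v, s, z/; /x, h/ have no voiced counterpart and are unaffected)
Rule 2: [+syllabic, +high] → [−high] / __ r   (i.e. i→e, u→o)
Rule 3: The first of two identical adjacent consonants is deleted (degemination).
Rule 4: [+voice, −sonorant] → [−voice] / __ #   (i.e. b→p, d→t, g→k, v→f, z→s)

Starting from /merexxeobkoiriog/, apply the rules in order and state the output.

merexeopkoeriok

Rule 1 (regressive voicing assimilation): /b/ precedes the voiceless obstruent /k/, so it devoices to [p] by assimilation. /merexxeobkoiriog/ → merexxeopkoiriog.
Rule 2 (pre-rhotic lowering): /i/ is a high vowel immediately before /r/, so it lowers to [e]. /merexxeopkoiriog/ → merexxeopkoeriog.
Rule 3 (degemination): /xx/ is a geminate; the first /x/ deletes. /merexxeopkoeriog/ → merexeopkoeriog.
Rule 4 (final devoicing): /g/ is a voiced obstruent in word-final position, so it devoices to [k]. /merexeopkoeriog/ → merexeopkoeriok.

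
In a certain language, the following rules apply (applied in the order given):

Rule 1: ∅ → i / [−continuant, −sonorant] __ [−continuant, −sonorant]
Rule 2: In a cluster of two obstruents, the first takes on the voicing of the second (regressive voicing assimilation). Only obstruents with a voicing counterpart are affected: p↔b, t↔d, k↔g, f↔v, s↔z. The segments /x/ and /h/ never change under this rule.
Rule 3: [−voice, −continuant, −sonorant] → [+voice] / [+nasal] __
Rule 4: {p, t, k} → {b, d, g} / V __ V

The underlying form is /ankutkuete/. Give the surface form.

angudiguede

Rule 1 (stop-cluster i-epenthesis): /t/ and /k/ form a stop–stop cluster, so [i] is inserted between them. /ankutkuete/ → ankutikuete.
Rule 2 (regressive voicing assimilation): no segment meets the environment; /ankutikuete/ is unchanged.
Rule 3 (post-nasal voicing): /k/ is a voiceless stop immediately after the nasal /n/, so it voices to [g]. /ankutikuete/ → angutikuete.
Rule 4 (intervocalic voicing): /t/ is a voiceless stop between vowels /u/ and /i/, so it voices to [d]. /k/ is a voiceless stop between vowels /i/ and /u/, so it voices to [g]. /t/ is a voiceless stop between vowels /e/ and /e/, so it voices to [d]. /angutikuete/ → angudiguede.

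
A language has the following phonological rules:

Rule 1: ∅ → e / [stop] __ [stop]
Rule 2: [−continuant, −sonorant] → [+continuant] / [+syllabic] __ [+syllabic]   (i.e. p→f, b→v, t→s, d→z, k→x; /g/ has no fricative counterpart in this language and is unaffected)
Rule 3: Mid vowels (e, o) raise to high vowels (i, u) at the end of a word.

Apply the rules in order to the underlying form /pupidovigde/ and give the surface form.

pufizovigezi

Rule 1 (stop-cluster e-epenthesis): /g/ and /d/ form a stop–stop cluster, so [e] is inserted between them. /pupidovigde/ → pupidovigede.
Rule 2 (intervocalic spirantization): /p/ is a stop between vowels /u/ and /i/, so it spirantizes to the fricative [f]. /d/ is a stop between vowels /i/ and /o/, so it spirantizes to the fricative [z]. /d/ is a stop between vowels /e/ and /e/, so it spirantizes to the fricative [z]. /pupidovigede/ → pufizovigeze.
Rule 3 (final vowel raising): /e/ is a mid vowel in word-final position, so it raises to [i]. /pufizovigeze/ → pufizovigezi.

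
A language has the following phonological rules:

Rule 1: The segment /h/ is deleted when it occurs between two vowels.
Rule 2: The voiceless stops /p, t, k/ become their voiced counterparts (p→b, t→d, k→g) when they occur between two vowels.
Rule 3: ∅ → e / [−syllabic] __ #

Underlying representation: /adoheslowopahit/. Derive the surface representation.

adoeslowobaite

Rule 1 (intervocalic h-deletion): /h/ occurs between vowels /o/ and /e/, so it deletes. /h/ occurs between vowels /a/ and /i/, so it deletes. /adoheslowopahit/ → adoeslowopait.
Rule 2 (intervocalic voicing): /p/ is a voiceless stop between vowels /o/ and /a/, so it voices to [b]. /adoeslowopait/ → adoeslowobait.
Rule 3 (final e-epenthesis): the form ends in the consonant /t/, so [e] is inserted word-finally. /adoeslowobait/ → adoeslowobaite.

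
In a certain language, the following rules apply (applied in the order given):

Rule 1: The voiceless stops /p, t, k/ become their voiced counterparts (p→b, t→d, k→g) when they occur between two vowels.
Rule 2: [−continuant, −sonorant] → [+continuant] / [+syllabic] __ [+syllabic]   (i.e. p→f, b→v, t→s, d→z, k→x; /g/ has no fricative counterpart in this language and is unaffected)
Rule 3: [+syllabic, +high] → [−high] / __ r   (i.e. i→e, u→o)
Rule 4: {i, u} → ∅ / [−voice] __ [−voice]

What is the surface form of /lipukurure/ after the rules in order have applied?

Rule 1 (intervocalic voicing): /p/ is a voiceless stop between vowels /i/ and /u/, so it voices to [b]. /k/ is a voiceless stop between vowels /u/ and /u/, so it voices to [g]. /lipukurure/ → libugurure.
Rule 2 (intervocalic spirantization): /b/ is a stop between vowels /i/ and /u/, so it spirantizes to the fricative [v]. /libugurure/ → livugurure.
Rule 3 (pre-rhotic lowering): /u/ is a high vowel immediately before /r/, so it lowers to [o]. /u/ is a high vowel immediately before /r/, so it lowers to [o]. /livugurure/ → livugorore.
Rule 4 (high vowel syncope): no segment meets the environment; /livugorore/ is unchanged.

livugorore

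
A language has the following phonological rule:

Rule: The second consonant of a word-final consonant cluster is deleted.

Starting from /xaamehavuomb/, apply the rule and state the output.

/b/ is the second consonant of a word-final cluster /mb/, so it deletes.
The other instances of /x/, /m/, /h/, /v/ do not occur in the required environment and remain unchanged.
Surface form: [xaamehavuom].

xaamehavuom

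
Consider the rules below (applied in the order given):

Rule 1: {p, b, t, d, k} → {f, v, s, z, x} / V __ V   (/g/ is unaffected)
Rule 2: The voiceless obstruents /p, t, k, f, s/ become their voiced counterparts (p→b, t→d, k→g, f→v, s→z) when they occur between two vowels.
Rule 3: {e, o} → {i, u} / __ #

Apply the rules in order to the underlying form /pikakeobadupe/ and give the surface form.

Rule 1 (intervocalic spirantization): /k/ is a stop between vowels /i/ and /a/, so it spirantizes to the fricative [x]. /k/ is a stop between vowels /a/ and /e/, so it spirantizes to the fricative [x]. /b/ is a stop between vowels /o/ and /a/, so it spirantizes to the fricative [v]. /d/ is a stop between vowels /a/ and /u/, so it spirantizes to the fricative [z]. /p/ is a stop between vowels /u/ and /e/, so it spirantizes to the fricative [f]. /pikakeobadupe/ → pixaxeovazufe.
Rule 2 (intervocalic voicing): /f/ is a voiceless obstruent between vowels /u/ and /e/, so it voices to [v]. /pixaxeovazufe/ → pixaxeovazuve.
Rule 3 (final vowel raising): /e/ is a mid vowel in word-final position, so it raises to [i]. /pixaxeovazuve/ → pixaxeovazuvi.

pixaxeovazuvi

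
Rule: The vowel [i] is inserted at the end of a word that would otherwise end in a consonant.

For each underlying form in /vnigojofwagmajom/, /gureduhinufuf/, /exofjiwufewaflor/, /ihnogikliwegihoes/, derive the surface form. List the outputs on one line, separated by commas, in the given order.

vnigojofwagmajomi, gureduhinufufi, exofjiwufewaflori, ihnogikliwegihoesi

/vnigojofwagmajom/: the form ends in the consonant /m/, so [i] is inserted word-finally. → [vnigojofwagmajomi].
/gureduhinufuf/: the form ends in the consonant /f/, so [i] is inserted word-finally. → [gureduhinufufi].
/exofjiwufewaflor/: the form ends in the consonant /r/, so [i] is inserted word-finally. → [exofjiwufewaflori].
/ihnogikliwegihoes/: the form ends in the consonant /s/, so [i] is inserted word-finally. → [ihnogikliwegihoesi].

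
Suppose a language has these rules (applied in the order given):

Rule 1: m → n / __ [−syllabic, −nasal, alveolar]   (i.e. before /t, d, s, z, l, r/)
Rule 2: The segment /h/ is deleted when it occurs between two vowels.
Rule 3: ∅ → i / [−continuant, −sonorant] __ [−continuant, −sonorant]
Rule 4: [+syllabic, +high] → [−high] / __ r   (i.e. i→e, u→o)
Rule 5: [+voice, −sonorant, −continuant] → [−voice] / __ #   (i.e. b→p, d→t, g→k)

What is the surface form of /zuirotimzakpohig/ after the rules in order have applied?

Rule 1 (nasal place assimilation): /m/ precedes the alveolar consonant /z/, so it assimilates in place to [n]. /zuirotimzakpohig/ → zuirotinzakpohig.
Rule 2 (intervocalic h-deletion): /h/ occurs between vowels /o/ and /i/, so it deletes. /zuirotinzakpohig/ → zuirotinzakpoig.
Rule 3 (stop-cluster i-epenthesis): /k/ and /p/ form a stop–stop cluster, so [i] is inserted between them. /zuirotinzakpoig/ → zuirotinzakipoig.
Rule 4 (pre-rhotic lowering): /i/ is a high vowel immediately before /r/, so it lowers to [e]. /zuirotinzakipoig/ → zuerotinzakipoig.
Rule 5 (final devoicing): /g/ is a voiced stop in word-final position, so it devoices to [k]. /zuerotinzakipoig/ → zuerotinzakipoik.

zuerotinzakipoik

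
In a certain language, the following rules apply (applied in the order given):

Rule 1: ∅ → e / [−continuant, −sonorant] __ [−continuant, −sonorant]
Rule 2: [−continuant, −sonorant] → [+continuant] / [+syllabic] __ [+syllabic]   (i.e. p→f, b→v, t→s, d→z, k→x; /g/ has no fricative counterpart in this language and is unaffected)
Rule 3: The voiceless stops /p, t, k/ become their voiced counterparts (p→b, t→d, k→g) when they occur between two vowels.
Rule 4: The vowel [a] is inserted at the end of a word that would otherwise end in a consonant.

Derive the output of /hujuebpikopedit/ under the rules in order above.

Rule 1 (stop-cluster e-epenthesis): /b/ and /p/ form a stop–stop cluster, so [e] is inserted between them. /hujuebpikopedit/ → hujuebepikopedit.
Rule 2 (intervocalic spirantization): /b/ is a stop between vowels /e/ and /e/, so it spirantizes to the fricative [v]. /p/ is a stop between vowels /e/ and /i/, so it spirantizes to the fricative [f]. /k/ is a stop between vowels /i/ and /o/, so it spirantizes to the fricative [x]. /p/ is a stop between vowels /o/ and /e/, so it spirantizes to the fricative [f]. /d/ is a stop between vowels /e/ and /i/, so it spirantizes to the fricative [z]. /hujuebepikopedit/ → hujuevefixofezit.
Rule 3 (intervocalic voicing): no segment meets the environment; /hujuevefixofezit/ is unchanged.
Rule 4 (final a-epenthesis): the form ends in the consonant /t/, so [a] is inserted word-finally. /hujuevefixofezit/ → hujuevefixofezita.

hujuevefixofezita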